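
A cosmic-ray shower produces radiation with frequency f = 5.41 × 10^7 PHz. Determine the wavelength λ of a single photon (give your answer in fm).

Convert to SI: f = 5.41 × 10^7 PHz = 5.41 × 10^22 Hz.
Apply λ = c/f: λ = 5.541 × 10^-15 m.
Converting to fm: λ = 5.541 fm ≈ 5.54 fm.

5.54 fm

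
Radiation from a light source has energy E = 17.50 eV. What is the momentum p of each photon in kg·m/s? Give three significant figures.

(c = 2.99792458e8 m/s, 1 eV = 1.602176634e-19 J.)
First convert: E = 17.50 eV = 2.8038e-18 J.
Since p = E/c for a photon, p = 9.353e-27 kg·m/s.
So p ≈ 9.35e-27 kg·m/s.

9.35e-27 kg·m/s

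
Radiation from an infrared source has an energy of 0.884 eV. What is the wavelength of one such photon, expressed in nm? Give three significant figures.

(h = 6.62607015e-34 J·s, c = 2.99792458e8 m/s, 1 eV = 1.602176634e-19 J.)
Convert to SI: E = 0.884 eV = 1.4163e-19 J.
Since λ = hc/E for a photon, λ = 1.403e-6 m.
Converting to nm: λ = 1403 nm ≈ 1400 nm.

1400 nm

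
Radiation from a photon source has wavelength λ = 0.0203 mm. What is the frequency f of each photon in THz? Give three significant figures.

Use c = 2.99792458 × 10^8 m/s.
First convert: λ = 0.0203 mm = 2.03 × 10^-5 m.
Apply f = c/λ: f = 1.477 × 10^13 Hz.
Converting to THz: f = 14.77 THz ≈ 14.8 THz.

14.8 THz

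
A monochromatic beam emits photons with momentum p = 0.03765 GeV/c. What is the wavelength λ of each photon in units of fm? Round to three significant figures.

32.9 fm

Take h = 6.62607015e-34 J·s, c = 2.99792458e8 m/s, 1 eV = 1.602176634e-19 J.
Convert to SI: p = 0.03765 GeV/c = 2.0121e-20 kg·m/s.
Since λ = h/p for a photon, λ = 3.293e-14 m.
Converting to fm: λ = 32.93 fm ≈ 32.9 fm.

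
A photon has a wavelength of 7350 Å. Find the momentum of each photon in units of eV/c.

First convert: λ = 7350 Å = 7.35e-7 m.
Since p = h/λ for a photon, p = 9.015e-28 kg·m/s.
Converting to eV/c: p = 1.687 eV/c ≈ 1.69 eV/c.

1.69 eV/c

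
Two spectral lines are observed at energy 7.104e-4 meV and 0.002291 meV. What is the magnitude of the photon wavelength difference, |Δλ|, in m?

1.20 m

Using λ = hc/E: λ₁ = 1.7453 m, λ₂ = 0.54118 m.
|Δλ| = |1.7453 − 0.54118| = 1.20 m.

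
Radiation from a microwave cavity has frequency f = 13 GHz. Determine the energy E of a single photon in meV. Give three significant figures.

0.0538 meV

In SI units: f = 13 GHz = 1.3e10 Hz.
Since E = hf for a photon, E = 8.614e-24 J.
Converting to meV: E = 0.05376 meV ≈ 0.0538 meV.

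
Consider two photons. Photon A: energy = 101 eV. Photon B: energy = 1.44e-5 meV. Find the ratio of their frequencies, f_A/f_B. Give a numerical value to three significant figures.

7.01e9

f_A = 2.442e16 Hz (from energy = 101 eV, via f = E/h).
f_B = 3.482e6 Hz (from energy = 1.44e-5 meV, via f = E/h).
Ratio = 2.442e16 / 3.482e6 = 7.01e9.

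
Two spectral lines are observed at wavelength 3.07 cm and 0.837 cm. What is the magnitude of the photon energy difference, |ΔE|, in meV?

Using E = hc/λ: E₁ = 6.471e-24 J, E₂ = 2.373e-23 J.
|ΔE| = |6.471e-24 − 2.373e-23| = 1.73e-23 J = 0.108 meV.

0.108 meV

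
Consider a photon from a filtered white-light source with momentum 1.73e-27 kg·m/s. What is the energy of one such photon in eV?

3.24 eV

(c = 2.99792458e8 m/s, 1 eV = 1.602176634e-19 J.)
For a photon E = pc, so E = 5.186e-19 J.
Converting to eV: E = 3.237 eV ≈ 3.24 eV.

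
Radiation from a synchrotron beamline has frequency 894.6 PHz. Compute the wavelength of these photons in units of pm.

Use c = 2.99792458e8 m/s.
First convert: f = 894.6 PHz = 8.946e17 Hz.
The photon relation is λ = c/f, giving λ = 3.351e-10 m.
Converting to pm: λ = 335.1 pm ≈ 335 pm.

335 pm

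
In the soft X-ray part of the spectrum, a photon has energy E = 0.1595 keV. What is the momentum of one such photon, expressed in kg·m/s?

Use c = 2.99792458 × 10^8 m/s, 1 eV = 1.602176634 × 10^-19 J.
First convert: E = 0.1595 keV = 2.5555 × 10^-17 J.
Apply p = E/c: p = 8.524 × 10^-26 kg·m/s.
So p ≈ 8.52 × 10^-26 kg·m/s.

8.52 × 10^-26 kg·m/s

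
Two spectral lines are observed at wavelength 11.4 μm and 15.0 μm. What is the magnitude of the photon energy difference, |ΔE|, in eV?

Using E = hc/λ: E₁ = 1.742e-20 J, E₂ = 1.324e-20 J.
|ΔE| = |1.742e-20 − 1.324e-20| = 4.18e-21 J = 0.0261 eV.

0.0261 eV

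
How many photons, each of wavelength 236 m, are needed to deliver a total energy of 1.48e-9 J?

Per-photon energy: E = 8.417e-28 J (from wavelength = 236 m).
N = E_total / E_photon = 1.48e-9 J / 8.417e-28 J = 1.76e18.

1.76e18 photons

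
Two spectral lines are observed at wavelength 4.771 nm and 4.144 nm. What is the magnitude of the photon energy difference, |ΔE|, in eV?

39.3 eV

Using E = hc/λ: E₁ = 4.1636 × 10^-17 J, E₂ = 4.7935 × 10^-17 J.
|ΔE| = |4.1636 × 10^-17 − 4.7935 × 10^-17| = 6.30 × 10^-18 J = 39.3 eV.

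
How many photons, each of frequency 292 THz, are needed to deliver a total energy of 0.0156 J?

Per-photon energy: E = 1.935e-19 J (from frequency = 292 THz).
N = E_total / E_photon = 0.0156 J / 1.935e-19 J = 8.06e16.

8.06e16 photons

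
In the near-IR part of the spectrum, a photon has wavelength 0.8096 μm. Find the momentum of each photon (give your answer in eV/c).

1.53 eV/c

Convert to SI: λ = 0.8096 μm = 8.096 × 10^-7 m.
For a photon p = h/λ, so p = 8.184 × 10^-28 kg·m/s.
Converting to eV/c: p = 1.531 eV/c ≈ 1.53 eV/c.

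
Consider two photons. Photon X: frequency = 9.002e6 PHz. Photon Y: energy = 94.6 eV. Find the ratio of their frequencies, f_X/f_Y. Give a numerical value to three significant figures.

f_X = 9.002e21 Hz (from frequency = 9.002e6 PHz, via f given directly).
f_Y = 2.287e16 Hz (from energy = 94.6 eV, via f = E/h).
Ratio = 9.002e21 / 2.287e16 = 3.94e5.

3.94e5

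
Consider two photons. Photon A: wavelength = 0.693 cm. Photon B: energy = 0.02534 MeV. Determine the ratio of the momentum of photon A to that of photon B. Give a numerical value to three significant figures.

p_A = 9.561e-32 kg·m/s (from wavelength = 0.693 cm, via p = h/λ).
p_B = 1.354e-23 kg·m/s (from energy = 0.02534 MeV, via p = E/c).
Ratio = 9.561e-32 / 1.354e-23 = 7.06e-9.

7.06e-9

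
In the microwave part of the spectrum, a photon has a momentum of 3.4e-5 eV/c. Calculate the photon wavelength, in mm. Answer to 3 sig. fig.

Convert to SI: p = 3.4e-5 eV/c = 1.8171e-32 kg·m/s.
The photon relation is λ = h/p, giving λ = 0.03647 m.
Converting to mm: λ = 36.47 mm ≈ 36.5 mm.

36.5 mm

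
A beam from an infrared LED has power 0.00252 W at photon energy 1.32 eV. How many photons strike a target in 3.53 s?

4.21 × 10^16 photons

Total energy: E_total = P·t = 0.00252 × 3.53 = 0.008896 J.
Per-photon energy: E = 2.115 × 10^-19 J.
N = E_total / E_photon = 4.21 × 10^16.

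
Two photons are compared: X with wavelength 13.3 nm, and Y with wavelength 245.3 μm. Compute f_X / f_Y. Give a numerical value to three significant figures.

1.84·10^4

f_X = 2.254·10^16 Hz (from wavelength = 13.3 nm, via f = c/λ).
f_Y = 1.222·10^12 Hz (from wavelength = 245.3 μm, via f = c/λ).
Ratio = 2.254·10^16 / 1.222·10^12 = 1.84·10^4.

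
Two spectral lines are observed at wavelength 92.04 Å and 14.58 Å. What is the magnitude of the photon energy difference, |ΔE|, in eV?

716 eV

Using E = hc/λ: E₁ = 2.1582 × 10^-17 J, E₂ = 1.3624 × 10^-16 J.
|ΔE| = |2.1582 × 10^-17 − 1.3624 × 10^-16| = 1.15 × 10^-16 J = 716 eV.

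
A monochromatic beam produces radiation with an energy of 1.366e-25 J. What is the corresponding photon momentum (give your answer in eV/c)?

Since p = E/c for a photon, p = 4.556e-34 kg·m/s.
Converting to eV/c: p = 8.526e-7 eV/c ≈ 8.53e-7 eV/c.

8.53e-7 eV/c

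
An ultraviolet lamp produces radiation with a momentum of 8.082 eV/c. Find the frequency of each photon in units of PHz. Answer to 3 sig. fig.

Convert to SI: p = 8.082 eV/c = 4.3193e-27 kg·m/s.
The photon relation is f = pc/h, giving f = 1.954e15 Hz.
Converting to PHz: f = 1.954 PHz ≈ 1.95 PHz.

1.95 PHz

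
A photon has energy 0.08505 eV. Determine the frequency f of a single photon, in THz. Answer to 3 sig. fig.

20.6 THz

First convert: E = 0.08505 eV = 1.3627e-20 J.
Apply f = E/h: f = 2.056e13 Hz.
Converting to THz: f = 20.56 THz ≈ 20.6 THz.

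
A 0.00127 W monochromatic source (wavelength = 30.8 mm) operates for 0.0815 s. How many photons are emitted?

Total energy: E_total = P·t = 0.00127 × 0.0815 = 1.035·10^-4 J.
Per-photon energy: E = 6.449·10^-24 J.
N = E_total / E_photon = 1.60·10^19.

1.60·10^19 photons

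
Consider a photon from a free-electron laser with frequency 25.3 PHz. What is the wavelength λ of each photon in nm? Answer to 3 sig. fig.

In SI units: f = 25.3 PHz = 2.53 × 10^16 Hz.
For a photon λ = c/f, so λ = 1.185 × 10^-8 m.
Converting to nm: λ = 11.85 nm ≈ 11.8 nm.

11.8 nm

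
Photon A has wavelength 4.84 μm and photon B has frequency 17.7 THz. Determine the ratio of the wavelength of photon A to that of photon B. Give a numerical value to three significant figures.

0.286

λ_A = 4.840·10^-6 m (from wavelength = 4.84 μm, via λ given directly).
λ_B = 1.694·10^-5 m (from frequency = 17.7 THz, via λ = c/f).
Ratio = 4.840·10^-6 / 1.694·10^-5 = 0.286.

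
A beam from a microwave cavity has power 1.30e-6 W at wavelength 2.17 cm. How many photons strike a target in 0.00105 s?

1.49e14 photons

Total energy: E_total = P·t = 1.30e-6 × 0.00105 = 1.365e-9 J.
Per-photon energy: E = 9.154e-24 J.
N = E_total / E_photon = 1.49e14.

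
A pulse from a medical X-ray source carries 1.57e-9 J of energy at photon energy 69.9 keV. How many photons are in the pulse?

1.40e5 photons

Per-photon energy: E = 1.120e-14 J (from energy = 69.9 keV).
N = E_total / E_photon = 1.57e-9 J / 1.120e-14 J = 1.40e5.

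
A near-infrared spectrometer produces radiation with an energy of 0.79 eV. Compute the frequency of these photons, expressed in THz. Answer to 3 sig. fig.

191 THz

Convert to SI: E = 0.79 eV = 1.2657 × 10^-19 J.
For a photon f = E/h, so f = 1.910 × 10^14 Hz.
Converting to THz: f = 191.0 THz ≈ 191 THz.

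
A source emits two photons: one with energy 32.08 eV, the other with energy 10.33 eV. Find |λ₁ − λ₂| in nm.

Using λ = hc/E: λ₁ = 3.8648 × 10^-8 m, λ₂ = 1.2002 × 10^-7 m.
|Δλ| = |3.8648 × 10^-8 − 1.2002 × 10^-7| = 8.14 × 10^-8 m = 81.4 nm.

81.4 nm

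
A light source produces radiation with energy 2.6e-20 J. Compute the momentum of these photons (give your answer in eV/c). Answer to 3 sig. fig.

0.162 eV/c

Use c = 2.99792458e8 m/s, 1 eV = 1.602176634e-19 J.
For a photon p = E/c, so p = 8.673e-29 kg·m/s.
Converting to eV/c: p = 0.1623 eV/c ≈ 0.162 eV/c.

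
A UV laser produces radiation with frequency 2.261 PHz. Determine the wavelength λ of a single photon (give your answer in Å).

1330 Å

Use c = 2.99792458e8 m/s.
Convert to SI: f = 2.261 PHz = 2.261e15 Hz.
For a photon λ = c/f, so λ = 1.326e-7 m.
Converting to Å: λ = 1326 Å ≈ 1330 Å.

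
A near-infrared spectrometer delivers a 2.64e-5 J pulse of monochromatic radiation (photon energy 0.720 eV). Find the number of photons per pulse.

2.29e14 photons

Per-photon energy: E = 1.154e-19 J (from energy = 0.720 eV).
N = E_total / E_photon = 2.64e-5 J / 1.154e-19 J = 2.29e14.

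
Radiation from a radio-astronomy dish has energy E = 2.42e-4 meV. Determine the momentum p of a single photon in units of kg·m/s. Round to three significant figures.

(c = 2.99792458e8 m/s, 1 eV = 1.602176634e-19 J.)
Convert to SI: E = 2.42e-4 meV = 3.8773e-26 J.
Apply p = E/c: p = 1.293e-34 kg·m/s.
So p ≈ 1.29e-34 kg·m/s.

1.29e-34 kg·m/s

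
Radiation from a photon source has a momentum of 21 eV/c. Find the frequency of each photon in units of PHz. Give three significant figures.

Take h = 6.62607015e-34 J·s, c = 2.99792458e8 m/s, 1 eV = 1.602176634e-19 J.
Convert to SI: p = 21 eV/c = 1.1223e-26 kg·m/s.
Apply f = pc/h: f = 5.078e15 Hz.
Converting to PHz: f = 5.078 PHz ≈ 5.08 PHz.

5.08 PHz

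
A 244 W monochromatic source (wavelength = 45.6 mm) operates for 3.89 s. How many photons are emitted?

Total energy: E_total = P·t = 244 × 3.89 = 949.2 J.
Per-photon energy: E = 4.356e-24 J.
N = E_total / E_photon = 2.18e26.

2.18e26 photons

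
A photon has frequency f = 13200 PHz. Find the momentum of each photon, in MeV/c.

First convert: f = 13200 PHz = 1.32 × 10^19 Hz.
Apply p = hf/c: p = 2.917 × 10^-23 kg·m/s.
Converting to MeV/c: p = 0.05459 MeV/c ≈ 0.0546 MeV/c.

0.0546 MeV/c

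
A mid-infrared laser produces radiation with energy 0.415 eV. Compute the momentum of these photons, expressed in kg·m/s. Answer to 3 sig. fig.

Take c = 2.99792458·10^8 m/s, 1 eV = 1.602176634·10^-19 J.
First convert: E = 0.415 eV = 6.6490·10^-20 J.
Apply p = E/c: p = 2.218·10^-28 kg·m/s.
So p ≈ 2.22·10^-28 kg·m/s.

2.22·10^-28 kg·m/s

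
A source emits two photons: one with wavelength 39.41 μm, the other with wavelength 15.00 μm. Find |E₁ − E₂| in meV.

Using E = hc/λ: E₁ = 5.0405·10^-21 J, E₂ = 1.3243·10^-20 J.
|ΔE| = |5.0405·10^-21 − 1.3243·10^-20| = 8.20·10^-21 J = 51.2 meV.

51.2 meV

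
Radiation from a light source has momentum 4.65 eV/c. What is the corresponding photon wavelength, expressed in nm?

267 nm

First convert: p = 4.65 eV/c = 2.4851e-27 kg·m/s.
For a photon λ = h/p, so λ = 2.666e-7 m.
Converting to nm: λ = 266.6 nm ≈ 267 nm.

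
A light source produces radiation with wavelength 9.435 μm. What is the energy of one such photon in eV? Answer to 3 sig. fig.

(h = 6.62607015e-34 J·s, c = 2.99792458e8 m/s, 1 eV = 1.602176634e-19 J.)
In SI units: λ = 9.435 μm = 9.435e-6 m.
The photon relation is E = hc/λ, giving E = 2.105e-20 J.
Converting to eV: E = 0.1314 eV ≈ 0.131 eV.

0.131 eV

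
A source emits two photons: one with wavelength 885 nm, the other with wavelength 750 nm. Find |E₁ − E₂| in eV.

0.252 eV

Using E = hc/λ: E₁ = 2.245e-19 J, E₂ = 2.649e-19 J.
|ΔE| = |2.245e-19 − 2.649e-19| = 4.04e-20 J = 0.252 eV.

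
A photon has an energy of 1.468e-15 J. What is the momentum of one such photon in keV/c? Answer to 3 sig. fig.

Since p = E/c for a photon, p = 4.897e-24 kg·m/s.
Converting to keV/c: p = 9.163 keV/c ≈ 9.16 keV/c.

9.16 keV/c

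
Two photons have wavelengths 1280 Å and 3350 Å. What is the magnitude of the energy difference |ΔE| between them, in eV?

Using E = hc/λ: E₁ = 1.552 × 10^-18 J, E₂ = 5.930 × 10^-19 J.
|ΔE| = |1.552 × 10^-18 − 5.930 × 10^-19| = 9.59 × 10^-19 J = 5.99 eV.

5.99 eV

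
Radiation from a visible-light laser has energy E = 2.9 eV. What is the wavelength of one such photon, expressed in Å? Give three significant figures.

4280 Å

In SI units: E = 2.9 eV = 4.6463 × 10^-19 J.
For a photon λ = hc/E, so λ = 4.275 × 10^-7 m.
Converting to Å: λ = 4275 Å ≈ 4280 Å.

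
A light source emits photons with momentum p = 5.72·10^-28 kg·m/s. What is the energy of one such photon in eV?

Take c = 2.99792458·10^8 m/s, 1 eV = 1.602176634·10^-19 J.
Since E = pc for a photon, E = 1.715·10^-19 J.
Converting to eV: E = 1.070 eV ≈ 1.07 eV.

1.07 eV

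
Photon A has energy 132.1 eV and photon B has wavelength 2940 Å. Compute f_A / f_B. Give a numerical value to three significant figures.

31.3

f_A = 3.194e16 Hz (from energy = 132.1 eV, via f = E/h).
f_B = 1.020e15 Hz (from wavelength = 2940 Å, via f = c/λ).
Ratio = 3.194e16 / 1.020e15 = 31.3.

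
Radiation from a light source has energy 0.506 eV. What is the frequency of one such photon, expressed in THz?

122 THz

First convert: E = 0.506 eV = 8.1070e-20 J.
The photon relation is f = E/h, giving f = 1.224e14 Hz.
Converting to THz: f = 122.4 THz ≈ 122 THz.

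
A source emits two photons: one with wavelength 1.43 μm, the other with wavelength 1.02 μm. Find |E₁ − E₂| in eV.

Using E = hc/λ: E₁ = 1.389e-19 J, E₂ = 1.947e-19 J.
|ΔE| = |1.389e-19 − 1.947e-19| = 5.58e-20 J = 0.349 eV.

0.349 eV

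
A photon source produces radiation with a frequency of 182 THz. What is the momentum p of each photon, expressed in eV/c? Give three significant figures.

Take h = 6.62607015 × 10^-34 J·s, c = 2.99792458 × 10^8 m/s, 1 eV = 1.602176634 × 10^-19 J.
In SI units: f = 182 THz = 1.82 × 10^14 Hz.
Apply p = hf/c: p = 4.023 × 10^-28 kg·m/s.
Converting to eV/c: p = 0.7527 eV/c ≈ 0.753 eV/c.

0.753 eV/c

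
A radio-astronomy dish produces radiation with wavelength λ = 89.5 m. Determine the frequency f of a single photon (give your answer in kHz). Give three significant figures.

(c = 2.99792458·10^8 m/s.)
Since f = c/λ for a photon, f = 3.350·10^6 Hz.
Converting to kHz: f = 3350 kHz ≈ 3350 kHz.

3350 kHz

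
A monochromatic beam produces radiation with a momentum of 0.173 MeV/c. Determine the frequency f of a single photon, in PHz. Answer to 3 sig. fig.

4.18·10^4 PHz

Use h = 6.62607015·10^-34 J·s, c = 2.99792458·10^8 m/s, 1 eV = 1.602176634·10^-19 J.
In SI units: p = 0.173 MeV/c = 9.2456·10^-23 kg·m/s.
For a photon f = pc/h, so f = 4.183·10^19 Hz.
Converting to PHz: f = 41830 PHz ≈ 4.18·10^4 PHz.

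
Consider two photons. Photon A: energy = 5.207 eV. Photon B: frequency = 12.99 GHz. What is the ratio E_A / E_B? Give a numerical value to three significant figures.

9.69 × 10^4

E_A = 8.343 × 10^-19 J (from energy = 5.207 eV, via E given directly).
E_B = 8.607 × 10^-24 J (from frequency = 12.99 GHz, via E = hf).
Ratio = 8.343 × 10^-19 / 8.607 × 10^-24 = 9.69 × 10^4.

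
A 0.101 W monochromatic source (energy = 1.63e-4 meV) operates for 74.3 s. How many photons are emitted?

Total energy: E_total = P·t = 0.101 × 74.3 = 7.504 J.
Per-photon energy: E = 2.612e-26 J.
N = E_total / E_photon = 2.87e26.

2.87e26 photons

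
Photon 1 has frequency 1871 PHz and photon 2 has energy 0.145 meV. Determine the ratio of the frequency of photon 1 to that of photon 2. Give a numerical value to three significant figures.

5.34e7

f_1 = 1.871e18 Hz (from frequency = 1871 PHz, via f given directly).
f_2 = 3.506e10 Hz (from energy = 0.145 meV, via f = E/h).
Ratio = 1.871e18 / 3.506e10 = 5.34e7.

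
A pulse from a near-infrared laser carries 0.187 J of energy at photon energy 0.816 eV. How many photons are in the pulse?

Per-photon energy: E = 1.307e-19 J (from energy = 0.816 eV).
N = E_total / E_photon = 0.187 J / 1.307e-19 J = 1.43e18.

1.43e18 photons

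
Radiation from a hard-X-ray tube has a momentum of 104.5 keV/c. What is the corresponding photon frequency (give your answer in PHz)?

Use h = 6.62607015 × 10^-34 J·s, c = 2.99792458 × 10^8 m/s, 1 eV = 1.602176634 × 10^-19 J.
In SI units: p = 104.5 keV/c = 5.5848 × 10^-23 kg·m/s.
Apply f = pc/h: f = 2.527 × 10^19 Hz.
Converting to PHz: f = 25270 PHz ≈ 2.53 × 10^4 PHz.

2.53 × 10^4 PHz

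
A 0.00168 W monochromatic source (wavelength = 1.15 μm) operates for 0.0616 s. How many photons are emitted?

Total energy: E_total = P·t = 0.00168 × 0.0616 = 1.035e-4 J.
Per-photon energy: E = 1.727e-19 J.
N = E_total / E_photon = 5.99e14.

5.99e14 photons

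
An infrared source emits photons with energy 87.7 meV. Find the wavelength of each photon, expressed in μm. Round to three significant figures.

14.1 μm

(h = 6.62607015e-34 J·s, c = 2.99792458e8 m/s, 1 eV = 1.602176634e-19 J.)
In SI units: E = 87.7 meV = 1.4051e-20 J.
Since λ = hc/E for a photon, λ = 1.414e-5 m.
Converting to μm: λ = 14.14 μm ≈ 14.1 μm.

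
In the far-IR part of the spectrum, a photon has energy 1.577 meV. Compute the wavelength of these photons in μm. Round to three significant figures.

786 μm

First convert: E = 1.577 meV = 2.5266e-22 J.
Since λ = hc/E for a photon, λ = 7.862e-4 m.
Converting to μm: λ = 786.2 μm ≈ 786 μm.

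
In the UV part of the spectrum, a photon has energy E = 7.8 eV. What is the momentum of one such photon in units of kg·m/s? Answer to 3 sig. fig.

4.17e-27 kg·m/s

Take c = 2.99792458e8 m/s, 1 eV = 1.602176634e-19 J.
First convert: E = 7.8 eV = 1.2497e-18 J.
Since p = E/c for a photon, p = 4.169e-27 kg·m/s.
So p ≈ 4.17e-27 kg·m/s.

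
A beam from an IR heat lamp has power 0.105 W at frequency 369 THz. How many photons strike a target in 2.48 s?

Total energy: E_total = P·t = 0.105 × 2.48 = 0.2604 J.
Per-photon energy: E = 2.445 × 10^-19 J.
N = E_total / E_photon = 1.07 × 10^18.

1.07 × 10^18 photons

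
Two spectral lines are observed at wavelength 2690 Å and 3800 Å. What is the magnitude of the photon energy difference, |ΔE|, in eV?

Using E = hc/λ: E₁ = 7.3846 × 10^-19 J, E₂ = 5.2275 × 10^-19 J.
|ΔE| = |7.3846 × 10^-19 − 5.2275 × 10^-19| = 2.16 × 10^-19 J = 1.35 eV.

1.35 eV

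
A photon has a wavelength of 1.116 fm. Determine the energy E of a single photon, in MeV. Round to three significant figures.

1110 MeV

Convert to SI: λ = 1.116 fm = 1.116·10^-15 m.
For a photon E = hc/λ, so E = 1.780·10^-10 J.
Converting to MeV: E = 1111 MeV ≈ 1110 MeV.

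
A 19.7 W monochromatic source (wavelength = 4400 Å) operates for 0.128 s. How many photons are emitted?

Total energy: E_total = P·t = 19.7 × 0.128 = 2.522 J.
Per-photon energy: E = 4.515 × 10^-19 J.
N = E_total / E_photon = 5.59 × 10^18.

5.59 × 10^18 photons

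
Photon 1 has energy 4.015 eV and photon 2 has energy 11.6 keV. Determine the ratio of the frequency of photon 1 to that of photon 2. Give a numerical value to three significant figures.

3.46 × 10^-4

f_1 = 9.708 × 10^14 Hz (from energy = 4.015 eV, via f = E/h).
f_2 = 2.805 × 10^18 Hz (from energy = 11.6 keV, via f = E/h).
Ratio = 9.708 × 10^14 / 2.805 × 10^18 = 3.46 × 10^-4.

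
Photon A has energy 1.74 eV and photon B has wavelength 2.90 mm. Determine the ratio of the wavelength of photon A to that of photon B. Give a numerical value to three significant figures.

λ_A = 7.126e-7 m (from energy = 1.74 eV, via λ = hc/E).
λ_B = 0.002900 m (from wavelength = 2.90 mm, via λ given directly).
Ratio = 7.126e-7 / 0.002900 = 2.46e-4.

2.46e-4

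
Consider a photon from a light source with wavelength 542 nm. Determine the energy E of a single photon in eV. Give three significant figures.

2.29 eV

In SI units: λ = 542 nm = 5.42 × 10^-7 m.
For a photon E = hc/λ, so E = 3.665 × 10^-19 J.
Converting to eV: E = 2.288 eV ≈ 2.29 eV.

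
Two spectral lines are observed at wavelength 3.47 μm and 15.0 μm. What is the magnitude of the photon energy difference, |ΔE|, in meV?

275 meV

Using E = hc/λ: E₁ = 5.725 × 10^-20 J, E₂ = 1.324 × 10^-20 J.
|ΔE| = |5.725 × 10^-20 − 1.324 × 10^-20| = 4.40 × 10^-20 J = 275 meV.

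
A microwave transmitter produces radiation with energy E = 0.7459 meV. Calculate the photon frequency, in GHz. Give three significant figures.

In SI units: E = 0.7459 meV = 1.1951 × 10^-22 J.
The photon relation is f = E/h, giving f = 1.804 × 10^11 Hz.
Converting to GHz: f = 180.4 GHz ≈ 180 GHz.

180 GHz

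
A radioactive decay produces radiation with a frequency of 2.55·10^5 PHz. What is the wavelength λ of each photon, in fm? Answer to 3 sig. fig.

Take c = 2.99792458·10^8 m/s.
First convert: f = 2.55·10^5 PHz = 2.55·10^20 Hz.
Since λ = c/f for a photon, λ = 1.176·10^-12 m.
Converting to fm: λ = 1176 fm ≈ 1180 fm.

1180 fm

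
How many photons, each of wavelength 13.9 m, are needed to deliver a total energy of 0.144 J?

Per-photon energy: E = 1.429 × 10^-26 J (from wavelength = 13.9 m).
N = E_total / E_photon = 0.144 J / 1.429 × 10^-26 J = 1.01 × 10^25.

1.01 × 10^25 photons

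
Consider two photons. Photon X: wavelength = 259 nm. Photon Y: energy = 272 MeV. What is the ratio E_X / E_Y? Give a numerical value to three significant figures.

1.76·10^-8

E_X = 7.670·10^-19 J (from wavelength = 259 nm, via E = hc/λ).
E_Y = 4.358·10^-11 J (from energy = 272 MeV, via E given directly).
Ratio = 7.670·10^-19 / 4.358·10^-11 = 1.76·10^-8.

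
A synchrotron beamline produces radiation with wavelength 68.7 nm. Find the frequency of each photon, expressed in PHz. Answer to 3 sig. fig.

(c = 2.99792458 × 10^8 m/s.)
Convert to SI: λ = 68.7 nm = 6.87 × 10^-8 m.
The photon relation is f = c/λ, giving f = 4.364 × 10^15 Hz.
Converting to PHz: f = 4.364 PHz ≈ 4.36 PHz.

4.36 PHz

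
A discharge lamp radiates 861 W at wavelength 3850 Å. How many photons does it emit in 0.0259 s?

Total energy: E_total = P·t = 861 × 0.0259 = 22.30 J.
Per-photon energy: E = 5.160 × 10^-19 J.
N = E_total / E_photon = 4.32 × 10^19.

4.32 × 10^19 photons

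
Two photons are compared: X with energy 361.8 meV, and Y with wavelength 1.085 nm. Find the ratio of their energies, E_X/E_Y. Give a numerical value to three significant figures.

3.17 × 10^-4

E_X = 5.797 × 10^-20 J (from energy = 361.8 meV, via E given directly).
E_Y = 1.831 × 10^-16 J (from wavelength = 1.085 nm, via E = hc/λ).
Ratio = 5.797 × 10^-20 / 1.831 × 10^-16 = 3.17 × 10^-4.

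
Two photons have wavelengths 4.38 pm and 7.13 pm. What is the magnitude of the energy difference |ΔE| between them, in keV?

Using E = hc/λ: E₁ = 4.535e-14 J, E₂ = 2.786e-14 J.
|ΔE| = |4.535e-14 − 2.786e-14| = 1.75e-14 J = 109 keV.

109 keV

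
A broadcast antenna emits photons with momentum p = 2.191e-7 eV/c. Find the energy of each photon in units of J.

3.51e-26 J

Convert to SI: p = 2.191e-7 eV/c = 1.1709e-34 kg·m/s.
For a photon E = pc, so E = 3.510e-26 J.
So E ≈ 3.51e-26 J.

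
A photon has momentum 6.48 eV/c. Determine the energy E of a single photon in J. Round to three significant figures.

Use c = 2.99792458·10^8 m/s, 1 eV = 1.602176634·10^-19 J.
Convert to SI: p = 6.48 eV/c = 3.4631·10^-27 kg·m/s.
For a photon E = pc, so E = 1.038·10^-18 J.
So E ≈ 1.04·10^-18 J.

1.04·10^-18 J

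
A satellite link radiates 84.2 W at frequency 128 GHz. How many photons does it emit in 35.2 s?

Total energy: E_total = P·t = 84.2 × 35.2 = 2964 J.
Per-photon energy: E = 8.481 × 10^-23 J.
N = E_total / E_photon = 3.49 × 10^25.

3.49 × 10^25 photons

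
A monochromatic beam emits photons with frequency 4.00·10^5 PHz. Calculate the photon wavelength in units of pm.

First convert: f = 4.00·10^5 PHz = 4.00·10^20 Hz.
Since λ = c/f for a photon, λ = 7.495·10^-13 m.
Converting to pm: λ = 0.7495 pm ≈ 0.749 pm.

0.749 pm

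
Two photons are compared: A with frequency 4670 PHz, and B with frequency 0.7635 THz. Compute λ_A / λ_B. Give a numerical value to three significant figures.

1.63 × 10^-7

λ_A = 6.420 × 10^-11 m (from frequency = 4670 PHz, via λ = c/f).
λ_B = 3.927 × 10^-4 m (from frequency = 0.7635 THz, via λ = c/f).
Ratio = 6.420 × 10^-11 / 3.927 × 10^-4 = 1.63 × 10^-7.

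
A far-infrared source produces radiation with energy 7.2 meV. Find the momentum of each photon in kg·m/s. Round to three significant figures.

3.85e-30 kg·m/s

Convert to SI: E = 7.2 meV = 1.1536e-21 J.
Apply p = E/c: p = 3.848e-30 kg·m/s.
So p ≈ 3.85e-30 kg·m/s.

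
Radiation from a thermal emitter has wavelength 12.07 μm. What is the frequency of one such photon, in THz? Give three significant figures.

24.8 THz

Use c = 2.99792458 × 10^8 m/s.
First convert: λ = 12.07 μm = 1.207 × 10^-5 m.
Apply f = c/λ: f = 2.484 × 10^13 Hz.
Converting to THz: f = 24.84 THz ≈ 24.8 THz.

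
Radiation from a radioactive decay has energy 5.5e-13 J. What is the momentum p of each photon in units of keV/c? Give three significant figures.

3430 keV/c

Take c = 2.99792458e8 m/s, 1 eV = 1.602176634e-19 J.
For a photon p = E/c, so p = 1.835e-21 kg·m/s.
Converting to keV/c: p = 3433 keV/c ≈ 3430 keV/c.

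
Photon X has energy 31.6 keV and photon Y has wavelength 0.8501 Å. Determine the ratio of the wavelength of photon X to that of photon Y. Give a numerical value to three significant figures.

λ_X = 3.924 × 10^-11 m (from energy = 31.6 keV, via λ = hc/E).
λ_Y = 8.501 × 10^-11 m (from wavelength = 0.8501 Å, via λ given directly).
Ratio = 3.924 × 10^-11 / 8.501 × 10^-11 = 0.462.

0.462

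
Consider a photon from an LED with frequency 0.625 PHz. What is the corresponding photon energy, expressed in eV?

Convert to SI: f = 0.625 PHz = 6.25·10^14 Hz.
Since E = hf for a photon, E = 4.141·10^-19 J.
Converting to eV: E = 2.585 eV ≈ 2.58 eV.

2.58 eV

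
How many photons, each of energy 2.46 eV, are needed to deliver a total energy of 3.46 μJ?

8.78 × 10^12 photons

Per-photon energy: E = 3.941 × 10^-19 J (from energy = 2.46 eV).
N = E_total / E_photon = 3.46 × 10^-6 J / 3.941 × 10^-19 J = 8.78 × 10^12.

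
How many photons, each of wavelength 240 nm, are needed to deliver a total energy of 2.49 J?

3.01e18 photons

Per-photon energy: E = 8.277e-19 J (from wavelength = 240 nm).
N = E_total / E_photon = 2.49 J / 8.277e-19 J = 3.01e18.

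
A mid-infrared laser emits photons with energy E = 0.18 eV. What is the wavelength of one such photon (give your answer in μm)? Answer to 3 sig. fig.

Convert to SI: E = 0.18 eV = 2.8839e-20 J.
The photon relation is λ = hc/E, giving λ = 6.888e-6 m.
Converting to μm: λ = 6.888 μm ≈ 6.89 μm.

6.89 μm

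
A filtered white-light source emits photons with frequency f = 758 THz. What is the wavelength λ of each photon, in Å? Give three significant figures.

3960 Å

In SI units: f = 758 THz = 7.58 × 10^14 Hz.
For a photon λ = c/f, so λ = 3.955 × 10^-7 m.
Converting to Å: λ = 3955 Å ≈ 3960 Å.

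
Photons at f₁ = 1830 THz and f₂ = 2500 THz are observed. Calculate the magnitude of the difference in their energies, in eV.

Using E = hf: E₁ = 1.213 × 10^-18 J, E₂ = 1.657 × 10^-18 J.
|ΔE| = |1.213 × 10^-18 − 1.657 × 10^-18| = 4.44 × 10^-19 J = 2.77 eV.

2.77 eV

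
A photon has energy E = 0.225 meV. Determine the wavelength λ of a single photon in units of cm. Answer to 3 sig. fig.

0.551 cm

Convert to SI: E = 0.225 meV = 3.6049e-23 J.
The photon relation is λ = hc/E, giving λ = 0.005510 m.
Converting to cm: λ = 0.5510 cm ≈ 0.551 cm.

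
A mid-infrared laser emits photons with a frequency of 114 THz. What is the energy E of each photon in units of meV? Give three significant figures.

471 meV

(h = 6.62607015e-34 J·s, 1 eV = 1.602176634e-19 J.)
Convert to SI: f = 114 THz = 1.14e14 Hz.
Since E = hf for a photon, E = 7.554e-20 J.
Converting to meV: E = 471.5 meV ≈ 471 meV.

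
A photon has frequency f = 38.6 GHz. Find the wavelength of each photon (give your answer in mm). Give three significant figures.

7.77 mm

In SI units: f = 38.6 GHz = 3.86 × 10^10 Hz.
Apply λ = c/f: λ = 0.007767 m.
Converting to mm: λ = 7.767 mm ≈ 7.77 mm.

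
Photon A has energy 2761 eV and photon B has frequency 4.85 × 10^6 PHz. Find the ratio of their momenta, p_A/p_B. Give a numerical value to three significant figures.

1.38 × 10^-4

p_A = 1.476 × 10^-24 kg·m/s (from energy = 2761 eV, via p = E/c).
p_B = 1.072 × 10^-20 kg·m/s (from frequency = 4.85 × 10^6 PHz, via p = hf/c).
Ratio = 1.476 × 10^-24 / 1.072 × 10^-20 = 1.38 × 10^-4.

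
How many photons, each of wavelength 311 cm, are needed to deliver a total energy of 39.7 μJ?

Per-photon energy: E = 6.387e-26 J (from wavelength = 311 cm).
N = E_total / E_photon = 3.97e-5 J / 6.387e-26 J = 6.22e20.

6.22e20 photons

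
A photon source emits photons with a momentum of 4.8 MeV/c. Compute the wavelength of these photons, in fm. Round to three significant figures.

258 fm

In SI units: p = 4.8 MeV/c = 2.5653e-21 kg·m/s.
Since λ = h/p for a photon, λ = 2.583e-13 m.
Converting to fm: λ = 258.3 fm ≈ 258 fm.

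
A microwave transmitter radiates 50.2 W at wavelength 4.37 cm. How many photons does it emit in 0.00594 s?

6.56 × 10^22 photons

Total energy: E_total = P·t = 50.2 × 0.00594 = 0.2982 J.
Per-photon energy: E = 4.546 × 10^-24 J.
N = E_total / E_photon = 6.56 × 10^22.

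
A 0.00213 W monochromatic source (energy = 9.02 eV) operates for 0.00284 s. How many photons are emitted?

Total energy: E_total = P·t = 0.00213 × 0.00284 = 6.049·10^-6 J.
Per-photon energy: E = 1.445·10^-18 J.
N = E_total / E_photon = 4.19·10^12.

4.19·10^12 photons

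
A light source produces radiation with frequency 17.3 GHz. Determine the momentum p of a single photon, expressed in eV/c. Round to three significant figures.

7.15 × 10^-5 eV/c

In SI units: f = 17.3 GHz = 1.73 × 10^10 Hz.
The photon relation is p = hf/c, giving p = 3.824 × 10^-32 kg·m/s.
Converting to eV/c: p = 7.155 × 10^-5 eV/c ≈ 7.15 × 10^-5 eV/c.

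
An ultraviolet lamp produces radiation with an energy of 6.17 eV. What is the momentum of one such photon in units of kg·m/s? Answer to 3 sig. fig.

3.30 × 10^-27 kg·m/s

First convert: E = 6.17 eV = 9.8854 × 10^-19 J.
Apply p = E/c: p = 3.297 × 10^-27 kg·m/s.
So p ≈ 3.30 × 10^-27 kg·m/s.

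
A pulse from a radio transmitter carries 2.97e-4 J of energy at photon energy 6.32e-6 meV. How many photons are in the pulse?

Per-photon energy: E = 1.013e-27 J (from energy = 6.32e-6 meV).
N = E_total / E_photon = 2.97e-4 J / 1.013e-27 J = 2.93e23.

2.93e23 photons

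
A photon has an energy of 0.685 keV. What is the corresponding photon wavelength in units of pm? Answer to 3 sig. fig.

1810 pm

Convert to SI: E = 0.685 keV = 1.0975e-16 J.
Since λ = hc/E for a photon, λ = 1.810e-9 m.
Converting to pm: λ = 1810 pm ≈ 1810 pm.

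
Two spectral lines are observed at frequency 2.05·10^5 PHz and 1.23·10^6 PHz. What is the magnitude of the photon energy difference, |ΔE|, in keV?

4240 keV

Using E = hf: E₁ = 1.358·10^-13 J, E₂ = 8.150·10^-13 J.
|ΔE| = |1.358·10^-13 − 8.150·10^-13| = 6.79·10^-13 J = 4240 keV.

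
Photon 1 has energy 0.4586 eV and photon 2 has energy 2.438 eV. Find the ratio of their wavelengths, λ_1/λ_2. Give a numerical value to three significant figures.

5.32

λ_1 = 2.704 × 10^-6 m (from energy = 0.4586 eV, via λ = hc/E).
λ_2 = 5.085 × 10^-7 m (from energy = 2.438 eV, via λ = hc/E).
Ratio = 2.704 × 10^-6 / 5.085 × 10^-7 = 5.32.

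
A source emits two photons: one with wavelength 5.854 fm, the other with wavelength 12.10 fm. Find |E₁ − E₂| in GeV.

0.109 GeV

Using E = hc/λ: E₁ = 3.3933e-11 J, E₂ = 1.6417e-11 J.
|ΔE| = |3.3933e-11 − 1.6417e-11| = 1.75e-11 J = 0.109 GeV.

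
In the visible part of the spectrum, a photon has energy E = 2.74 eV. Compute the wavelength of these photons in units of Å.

4520 Å

Convert to SI: E = 2.74 eV = 4.3900e-19 J.
Apply λ = hc/E: λ = 4.525e-7 m.
Converting to Å: λ = 4525 Å ≈ 4520 Å.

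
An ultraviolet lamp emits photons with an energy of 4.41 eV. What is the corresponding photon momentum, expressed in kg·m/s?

In SI units: E = 4.41 eV = 7.0656e-19 J.
The photon relation is p = E/c, giving p = 2.357e-27 kg·m/s.
So p ≈ 2.36e-27 kg·m/s.

2.36e-27 kg·m/s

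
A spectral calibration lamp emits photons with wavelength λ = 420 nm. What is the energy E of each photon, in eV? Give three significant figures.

In SI units: λ = 420 nm = 4.20e-7 m.
For a photon E = hc/λ, so E = 4.730e-19 J.
Converting to eV: E = 2.952 eV ≈ 2.95 eV.

2.95 eV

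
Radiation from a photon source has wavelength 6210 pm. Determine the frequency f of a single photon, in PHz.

48.3 PHz

In SI units: λ = 6210 pm = 6.21 × 10^-9 m.
For a photon f = c/λ, so f = 4.828 × 10^16 Hz.
Converting to PHz: f = 48.28 PHz ≈ 48.3 PHz.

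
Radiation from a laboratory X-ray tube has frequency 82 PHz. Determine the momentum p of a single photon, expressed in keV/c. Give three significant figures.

0.339 keV/c

Use h = 6.62607015 × 10^-34 J·s, c = 2.99792458 × 10^8 m/s, 1 eV = 1.602176634 × 10^-19 J.
Convert to SI: f = 82 PHz = 8.2 × 10^16 Hz.
The photon relation is p = hf/c, giving p = 1.812 × 10^-25 kg·m/s.
Converting to keV/c: p = 0.3391 keV/c ≈ 0.339 keV/c.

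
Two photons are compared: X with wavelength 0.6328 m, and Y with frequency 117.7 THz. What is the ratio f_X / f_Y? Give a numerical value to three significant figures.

f_X = 4.738 × 10^8 Hz (from wavelength = 0.6328 m, via f = c/λ).
f_Y = 1.177 × 10^14 Hz (from frequency = 117.7 THz, via f given directly).
Ratio = 4.738 × 10^8 / 1.177 × 10^14 = 4.03 × 10^-6.

4.03 × 10^-6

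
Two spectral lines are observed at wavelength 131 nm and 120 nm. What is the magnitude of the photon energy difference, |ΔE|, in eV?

Using E = hc/λ: E₁ = 1.516e-18 J, E₂ = 1.655e-18 J.
|ΔE| = |1.516e-18 − 1.655e-18| = 1.39e-19 J = 0.868 eV.

0.868 eV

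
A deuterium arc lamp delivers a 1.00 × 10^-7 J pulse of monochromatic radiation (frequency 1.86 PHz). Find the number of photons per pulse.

8.11 × 10^10 photons

Per-photon energy: E = 1.232 × 10^-18 J (from frequency = 1.86 PHz).
N = E_total / E_photon = 1.00 × 10^-7 J / 1.232 × 10^-18 J = 8.11 × 10^10.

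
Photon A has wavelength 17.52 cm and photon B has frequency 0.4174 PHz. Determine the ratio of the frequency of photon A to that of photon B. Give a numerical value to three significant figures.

4.10·10^-6

f_A = 1.711·10^9 Hz (from wavelength = 17.52 cm, via f = c/λ).
f_B = 4.174·10^14 Hz (from frequency = 0.4174 PHz, via f given directly).
Ratio = 1.711·10^9 / 4.174·10^14 = 4.10·10^-6.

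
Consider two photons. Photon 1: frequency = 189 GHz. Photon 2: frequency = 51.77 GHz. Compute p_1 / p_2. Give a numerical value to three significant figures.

p_1 = 4.177 × 10^-31 kg·m/s (from frequency = 189 GHz, via p = hf/c).
p_2 = 1.144 × 10^-31 kg·m/s (from frequency = 51.77 GHz, via p = hf/c).
Ratio = 4.177 × 10^-31 / 1.144 × 10^-31 = 3.65.

3.65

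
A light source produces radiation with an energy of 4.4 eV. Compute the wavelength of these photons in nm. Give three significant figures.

282 nm

In SI units: E = 4.4 eV = 7.0496e-19 J.
Since λ = hc/E for a photon, λ = 2.818e-7 m.
Converting to nm: λ = 281.8 nm ≈ 282 nm.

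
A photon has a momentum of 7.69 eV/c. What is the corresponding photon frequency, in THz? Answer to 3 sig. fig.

1860 THz

Take h = 6.62607015e-34 J·s, c = 2.99792458e8 m/s, 1 eV = 1.602176634e-19 J.
First convert: p = 7.69 eV/c = 4.1098e-27 kg·m/s.
For a photon f = pc/h, so f = 1.859e15 Hz.
Converting to THz: f = 1859 THz ≈ 1860 THz.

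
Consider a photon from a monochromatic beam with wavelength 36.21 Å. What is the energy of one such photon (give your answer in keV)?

Convert to SI: λ = 36.21 Å = 3.621e-9 m.
Apply E = hc/λ: E = 5.486e-17 J.
Converting to keV: E = 0.3424 keV ≈ 0.342 keV.

0.342 keV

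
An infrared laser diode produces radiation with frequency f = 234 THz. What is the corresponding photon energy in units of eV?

0.968 eV

Use h = 6.62607015e-34 J·s, 1 eV = 1.602176634e-19 J.
Convert to SI: f = 234 THz = 2.34e14 Hz.
For a photon E = hf, so E = 1.551e-19 J.
Converting to eV: E = 0.9677 eV ≈ 0.968 eV.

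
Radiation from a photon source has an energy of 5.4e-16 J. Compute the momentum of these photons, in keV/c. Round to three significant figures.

For a photon p = E/c, so p = 1.801e-24 kg·m/s.
Converting to keV/c: p = 3.370 keV/c ≈ 3.37 keV/c.

3.37 keV/c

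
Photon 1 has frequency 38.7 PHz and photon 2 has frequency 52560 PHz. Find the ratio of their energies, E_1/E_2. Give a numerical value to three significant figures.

7.36e-4

E_1 = 2.564e-17 J (from frequency = 38.7 PHz, via E = hf).
E_2 = 3.483e-14 J (from frequency = 52560 PHz, via E = hf).
Ratio = 2.564e-17 / 3.483e-14 = 7.36e-4.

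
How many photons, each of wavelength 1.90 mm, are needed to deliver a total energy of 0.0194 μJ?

Per-photon energy: E = 1.045e-22 J (from wavelength = 1.90 mm).
N = E_total / E_photon = 1.94e-8 J / 1.045e-22 J = 1.86e14.

1.86e14 photons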